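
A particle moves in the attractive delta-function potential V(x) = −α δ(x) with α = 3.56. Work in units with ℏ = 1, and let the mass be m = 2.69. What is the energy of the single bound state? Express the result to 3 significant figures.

The bound state is ψ(x) = √κ e^{−κ|x|}. The derivative jump ψ'(0⁺) − ψ'(0⁻) = −(2mα/ℏ²)ψ(0) fixes κ = mα/ℏ² = 9.576.
Then E = −ℏ²κ²/(2m) = −mα²/(2ℏ²) = -17.05.

E = -17.0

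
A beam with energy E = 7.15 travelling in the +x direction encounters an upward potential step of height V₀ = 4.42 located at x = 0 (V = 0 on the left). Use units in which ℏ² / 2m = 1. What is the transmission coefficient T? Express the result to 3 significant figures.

The wavenumbers are k₁ = √(2mE)/ℏ = 2.674 on the left and k₂ = √(2m(E − V₀))/ℏ = 1.652 on the right.
Matching ψ and ψ′ at x = 0 gives r = (k₁ − k₂)/(k₁ + k₂), so R = r² = 0.05577 and T = 1 − R = 0.9442.

T = 0.944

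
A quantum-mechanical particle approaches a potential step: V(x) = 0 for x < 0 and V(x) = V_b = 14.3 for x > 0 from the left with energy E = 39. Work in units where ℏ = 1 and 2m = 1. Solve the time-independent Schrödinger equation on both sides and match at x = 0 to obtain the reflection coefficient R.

On each side the TISE gives plane waves with k = √(2m(E − V))/ℏ: k₁ = √(2·½·39) = 6.245, k₂ = √(2·½·24.7) = 4.970.
Matching ψ and ψ′ at x = 0 gives r = (k₁ − k₂)/(k₁ + k₂), so R = r² = 0.01293 and T = 1 − R = 0.9871.

R = 0.0129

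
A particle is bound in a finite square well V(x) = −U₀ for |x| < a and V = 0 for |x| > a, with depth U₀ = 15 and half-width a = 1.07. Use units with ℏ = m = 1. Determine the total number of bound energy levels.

The dimensionless depth is z₀ = a√(2mU₀)/ℏ = 1.07 × √(30.00) = 5.861.
The even/odd transcendental equations gain one root per π/2 in z₀, giving N = 1 + ⌊2z₀/π⌋ = 1 + ⌊3.731⌋ = 4.

N = 4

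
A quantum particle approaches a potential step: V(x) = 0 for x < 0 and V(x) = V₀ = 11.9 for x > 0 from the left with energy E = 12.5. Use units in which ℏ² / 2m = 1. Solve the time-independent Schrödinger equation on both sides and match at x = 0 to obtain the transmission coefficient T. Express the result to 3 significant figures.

The wavenumbers are k₁ = √(2mE)/ℏ = 3.536 on the left and k₂ = √(2m(E − V₀))/ℏ = 0.7746 on the right.
Matching ψ and ψ′ at x = 0 gives r = (k₁ − k₂)/(k₁ + k₂), so R = r² = 0.4103 and T = 1 − R = 0.5897.

T = 0.590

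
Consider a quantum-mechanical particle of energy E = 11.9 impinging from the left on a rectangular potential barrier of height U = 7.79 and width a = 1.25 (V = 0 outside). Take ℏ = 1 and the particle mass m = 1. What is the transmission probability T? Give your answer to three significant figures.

E > U: inside the barrier k₂ = √(2m(E − U))/ℏ = 2.867, k₂a = 3.584.
T = [1 + U² sin²(k₂a) / (4E(E − U))]⁻¹ = 1/1.057 = 0.946.

T = 0.946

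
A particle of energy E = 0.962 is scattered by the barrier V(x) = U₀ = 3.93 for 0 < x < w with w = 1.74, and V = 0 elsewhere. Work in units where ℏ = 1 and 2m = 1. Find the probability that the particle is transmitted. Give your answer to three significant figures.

T = 0.00735

E < U₀: inside the barrier ψ ∝ e^{±κx} with κ = √(2m(U₀ − E))/ℏ = 1.723.
κw = 2.998, sinh(κw) = 9.994.
The exact tunnelling result is T⁻¹ = 1 + U₀² sinh²(κw) / [4E(U₀ − E)] = 136.1, so T = 0.00735.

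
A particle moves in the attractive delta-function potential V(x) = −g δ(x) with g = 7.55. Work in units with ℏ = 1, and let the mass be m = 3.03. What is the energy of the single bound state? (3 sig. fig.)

E = -86.4

The bound state is ψ(x) = √κ e^{−κ|x|}. The derivative jump ψ'(0⁺) − ψ'(0⁻) = −(2mg/ℏ²)ψ(0) fixes κ = mg/ℏ² = 22.88.
Then E = −ℏ²κ²/(2m) = −mg²/(2ℏ²) = -86.36.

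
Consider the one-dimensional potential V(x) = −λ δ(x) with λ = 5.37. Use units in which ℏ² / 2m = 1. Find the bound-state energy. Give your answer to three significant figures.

E = -7.21

For x ≠ 0 the bound state is ψ ∝ e^{−κ|x|}; integrating the TISE across the delta gives the cusp condition 2κ = 2mλ/ℏ², so κ = 2.685.
Then E = −ℏ²κ²/(2m) = −mλ²/(2ℏ²) = -7.209.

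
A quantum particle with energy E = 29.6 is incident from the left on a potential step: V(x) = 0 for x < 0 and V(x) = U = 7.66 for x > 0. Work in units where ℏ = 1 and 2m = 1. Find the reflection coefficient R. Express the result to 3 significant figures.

The wavenumbers are k₁ = √(2mE)/ℏ = 5.441 on the left and k₂ = √(2m(E − U))/ℏ = 4.684 on the right.
Matching ψ and ψ′ at x = 0 gives r = (k₁ − k₂)/(k₁ + k₂), so R = r² = 0.005584 and T = 1 − R = 0.9944.

R = 0.00558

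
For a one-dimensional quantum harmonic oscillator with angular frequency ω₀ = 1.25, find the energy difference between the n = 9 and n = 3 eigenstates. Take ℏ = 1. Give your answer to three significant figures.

E_n = ℏω₀(n + ½), so ΔE = (9 − 3) ℏω₀ = 6 × 1.25 = 7.500.

ΔE = 7.50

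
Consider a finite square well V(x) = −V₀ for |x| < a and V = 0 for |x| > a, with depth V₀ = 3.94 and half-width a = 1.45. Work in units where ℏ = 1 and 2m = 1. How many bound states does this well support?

N = 2

The dimensionless depth is z₀ = a√(2mV₀)/ℏ = 1.45 × √(3.940) = 2.878.
The even/odd transcendental equations gain one root per π/2 in z₀, giving N = 1 + ⌊2z₀/π⌋ = 1 + ⌊1.832⌋ = 2.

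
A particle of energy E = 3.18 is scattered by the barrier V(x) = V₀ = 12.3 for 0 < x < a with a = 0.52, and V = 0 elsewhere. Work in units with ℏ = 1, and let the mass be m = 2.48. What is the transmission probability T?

T = 0.00281

Since E < V₀ the interior solution is evanescent with decay constant κ = √(2m(V₀ − E))/ℏ = 6.726.
κa = 3.497, sinh(κa) = 16.50.
Matching ψ, ψ′ at both faces gives T = [1 + V₀² sinh²(κa) / (4E(V₀ − E))]⁻¹ = 1/356.0 = 0.00281.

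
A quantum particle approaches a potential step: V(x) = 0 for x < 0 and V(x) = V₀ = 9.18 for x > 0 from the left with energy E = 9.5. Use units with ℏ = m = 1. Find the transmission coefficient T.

T = 0.524

On each side the TISE gives plane waves with k = √(2m(E − V))/ℏ: k₁ = √(2·1·9.5) = 4.359, k₂ = √(2·1·0.32) = 0.8000.
Continuity of ψ and ψ′ at the step yields the reflection amplitude r = (k₁ − k₂)/(k₁ + k₂) = 0.6899; thus R = |r|² = 0.4759, T = 0.5241.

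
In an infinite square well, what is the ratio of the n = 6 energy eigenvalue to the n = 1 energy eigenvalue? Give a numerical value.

E_n = n²π²ℏ²/(2mL²) so the ratio is n₂²/n₁² = 36/1 = 36.

36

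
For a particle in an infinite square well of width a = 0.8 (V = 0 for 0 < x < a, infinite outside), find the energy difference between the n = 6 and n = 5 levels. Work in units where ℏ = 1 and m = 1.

ΔE = 84.8

E_n = n²π²ℏ²/(2ma²), so ΔE = (6² − 5²) π²ℏ²/(2ma²).
ΔE = 11 × π² / (2 × 1 × 0.8²) = 84.82.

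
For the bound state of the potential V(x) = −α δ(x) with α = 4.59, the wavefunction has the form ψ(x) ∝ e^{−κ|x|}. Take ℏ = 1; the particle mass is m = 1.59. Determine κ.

Integrating the TISE across x = 0 gives the cusp condition ψ'(0⁺) − ψ'(0⁻) = −(2mα/ℏ²)ψ(0).
With ψ ∝ e^{−κ|x|} this yields −2κ = −2mα/ℏ², so κ = mα/ℏ² = 7.298.

κ = 7.30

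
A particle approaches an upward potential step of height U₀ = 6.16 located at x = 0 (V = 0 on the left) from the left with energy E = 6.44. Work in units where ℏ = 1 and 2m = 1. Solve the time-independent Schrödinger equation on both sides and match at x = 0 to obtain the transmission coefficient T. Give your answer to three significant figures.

T = 0.571

On each side the TISE gives plane waves with k = √(2m(E − V))/ℏ: k₁ = √(2·½·6.44) = 2.538, k₂ = √(2·½·0.28) = 0.5292.
Continuity of ψ and ψ′ at the step yields the reflection amplitude r = (k₁ − k₂)/(k₁ + k₂) = 0.6549; thus R = |r|² = 0.4289, T = 0.5711.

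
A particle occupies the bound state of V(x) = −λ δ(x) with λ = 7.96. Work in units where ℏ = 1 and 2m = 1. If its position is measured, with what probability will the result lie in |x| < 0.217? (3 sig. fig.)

P = 0.822

The normalised bound state is ψ = √κ e^{−κ|x|} with κ = mλ/ℏ² = 3.980.
P(|x| < d) = ∫_{−d}^{d} κ e^{−2κ|x|} dx = 1 − e^{−2κd} = 1 − e^{−1.727} = 0.8222.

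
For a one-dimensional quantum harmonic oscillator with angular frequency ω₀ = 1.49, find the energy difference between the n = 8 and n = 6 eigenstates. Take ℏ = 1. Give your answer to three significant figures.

ΔE = 2.98

E_n = ℏω₀(n + ½), so ΔE = (8 − 6) ℏω₀ = 2 × 1.49 = 2.980.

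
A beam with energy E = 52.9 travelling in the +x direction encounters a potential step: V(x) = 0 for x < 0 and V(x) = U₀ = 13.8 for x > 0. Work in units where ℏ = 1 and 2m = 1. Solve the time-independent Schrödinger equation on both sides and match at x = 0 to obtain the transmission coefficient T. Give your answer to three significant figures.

T = 0.994

The wavenumbers are k₁ = √(2mE)/ℏ = 7.273 on the left and k₂ = √(2m(E − U₀))/ℏ = 6.253 on the right.
Continuity of ψ and ψ′ at the step yields the reflection amplitude r = (k₁ − k₂)/(k₁ + k₂) = 0.07543; thus R = |r|² = 0.005689, T = 0.9943.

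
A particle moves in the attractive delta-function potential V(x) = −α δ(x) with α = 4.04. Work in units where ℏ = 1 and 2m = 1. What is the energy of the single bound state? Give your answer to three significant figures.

The bound state is ψ(x) = √κ e^{−κ|x|}. The derivative jump ψ'(0⁺) − ψ'(0⁻) = −(2mα/ℏ²)ψ(0) fixes κ = mα/ℏ² = 2.020.
Then E = −ℏ²κ²/(2m) = −mα²/(2ℏ²) = -4.080.

E = -4.08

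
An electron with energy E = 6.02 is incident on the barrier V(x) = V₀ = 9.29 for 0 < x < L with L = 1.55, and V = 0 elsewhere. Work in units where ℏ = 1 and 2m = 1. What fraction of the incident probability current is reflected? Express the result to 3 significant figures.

E < V₀: inside the barrier ψ ∝ e^{±κx} with κ = √(2m(V₀ − E))/ℏ = 1.808.
κL = 2.803, sinh(κL) = 8.216.
The exact tunnelling result is T⁻¹ = 1 + V₀² sinh²(κL) / [4E(V₀ − E)] = 74.98, so T = 0.0133.
R = 1 − T = 0.987.

R = 0.987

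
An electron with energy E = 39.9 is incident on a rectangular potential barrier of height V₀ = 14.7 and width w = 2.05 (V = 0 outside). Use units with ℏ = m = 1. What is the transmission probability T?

T = 0.957

E > V₀: inside the barrier k₂ = √(2m(E − V₀))/ℏ = 7.099, k₂w = 14.55.
T = [1 + V₀² sin²(k₂w) / (4E(E − V₀))]⁻¹ = 1/1.045 = 0.957.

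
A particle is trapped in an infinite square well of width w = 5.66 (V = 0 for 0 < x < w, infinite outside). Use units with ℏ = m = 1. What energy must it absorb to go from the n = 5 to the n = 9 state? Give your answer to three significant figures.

ΔE = 8.63

E_n = n²π²ℏ²/(2mw²), so ΔE = (9² − 5²) π²ℏ²/(2mw²).
ΔE = 56 × π² / (2 × 1 × 5.66²) = 8.626.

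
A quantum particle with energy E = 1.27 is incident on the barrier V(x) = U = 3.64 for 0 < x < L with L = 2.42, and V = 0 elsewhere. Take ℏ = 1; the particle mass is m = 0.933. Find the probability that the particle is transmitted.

E < U: inside the barrier ψ ∝ e^{±κx} with κ = √(2m(U − E))/ℏ = 2.103.
κL = 5.089, sinh(κL) = 81.12.
Matching ψ, ψ′ at both faces gives T = [1 + U² sinh²(κL) / (4E(U − E))]⁻¹ = 1/7243 = 0.000138.

T = 0.000138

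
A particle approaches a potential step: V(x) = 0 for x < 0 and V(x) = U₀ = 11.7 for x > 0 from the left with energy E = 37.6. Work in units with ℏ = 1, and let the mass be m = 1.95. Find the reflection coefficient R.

The wavenumbers are k₁ = √(2mE)/ℏ = 12.11 on the left and k₂ = √(2m(E − U₀))/ℏ = 10.05 on the right.
Continuity of ψ and ψ′ at the step yields the reflection amplitude r = (k₁ − k₂)/(k₁ + k₂) = 0.09292; thus R = |r|² = 0.008634, T = 0.9914.

R = 0.00863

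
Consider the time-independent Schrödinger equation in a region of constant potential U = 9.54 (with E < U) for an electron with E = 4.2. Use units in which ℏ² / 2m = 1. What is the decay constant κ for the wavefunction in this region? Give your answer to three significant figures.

κ = 2.31

Since E < U the TISE in this region is ψ'' = κ²ψ with κ = √(2m(U − E))/ℏ.
κ = √(2 × 0.5 × 5.34) = 2.311.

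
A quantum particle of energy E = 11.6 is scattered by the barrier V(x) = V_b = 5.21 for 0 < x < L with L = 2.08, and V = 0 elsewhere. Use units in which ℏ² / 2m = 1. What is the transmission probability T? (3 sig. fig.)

T = 0.937

Above the barrier the interior wavenumber is k₂ = √(2m(E − V_b))/ℏ = 2.528, giving phase k₂L = 5.258.
Matching at both interfaces gives T⁻¹ = 1 + V_b² sin²(k₂L) / [4E(E − V_b)] = 1.067, hence T = 0.937.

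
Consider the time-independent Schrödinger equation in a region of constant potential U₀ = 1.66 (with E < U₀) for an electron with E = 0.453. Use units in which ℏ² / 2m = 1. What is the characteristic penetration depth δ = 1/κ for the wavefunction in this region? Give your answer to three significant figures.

δ = 0.910

Since E < U₀ the TISE in this region is ψ'' = κ²ψ with κ = √(2m(U₀ − E))/ℏ.
κ = √(2 × 0.5 × 1.207) = 1.099. The penetration depth is δ = 1/κ = 0.910.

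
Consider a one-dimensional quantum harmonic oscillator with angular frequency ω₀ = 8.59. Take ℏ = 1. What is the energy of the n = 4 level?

Using E_n = (n + ½)ℏω₀: E_4 = 4.5 × 8.59 = 38.66.

E = 38.7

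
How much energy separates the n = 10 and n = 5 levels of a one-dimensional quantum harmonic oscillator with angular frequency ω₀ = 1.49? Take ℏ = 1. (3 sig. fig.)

E_n = ℏω₀(n + ½), so ΔE = (10 − 5) ℏω₀ = 5 × 1.49 = 7.450.

ΔE = 7.45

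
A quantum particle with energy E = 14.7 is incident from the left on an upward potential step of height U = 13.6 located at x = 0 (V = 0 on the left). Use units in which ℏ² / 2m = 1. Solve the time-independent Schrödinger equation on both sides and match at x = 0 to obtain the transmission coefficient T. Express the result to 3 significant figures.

The wavenumbers are k₁ = √(2mE)/ℏ = 3.834 on the left and k₂ = √(2m(E − U))/ℏ = 1.049 on the right.
Matching ψ and ψ′ at x = 0 gives r = (k₁ − k₂)/(k₁ + k₂), so R = r² = 0.3254 and T = 1 − R = 0.6746.

T = 0.675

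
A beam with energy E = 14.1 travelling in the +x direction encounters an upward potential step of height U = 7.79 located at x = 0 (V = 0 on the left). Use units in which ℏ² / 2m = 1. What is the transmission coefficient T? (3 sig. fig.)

T = 0.961

On each side the TISE gives plane waves with k = √(2m(E − V))/ℏ: k₁ = √(2·½·14.1) = 3.755, k₂ = √(2·½·6.31) = 2.512.
Matching ψ and ψ′ at x = 0 gives r = (k₁ − k₂)/(k₁ + k₂), so R = r² = 0.03934 and T = 1 − R = 0.9607.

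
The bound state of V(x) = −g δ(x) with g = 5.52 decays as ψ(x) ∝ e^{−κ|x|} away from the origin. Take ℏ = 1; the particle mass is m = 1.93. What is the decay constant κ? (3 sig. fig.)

κ = 10.7

Integrate −(ℏ²/2m)ψ'' − gδ(x)ψ = Eψ from −ε to +ε: the ψ'' term gives ψ'(0⁺) − ψ'(0⁻) and the δ term gives −(2mg/ℏ²)ψ(0).
With ψ ∝ e^{−κ|x|} this yields −2κ = −2mg/ℏ², so κ = mg/ℏ² = 10.65.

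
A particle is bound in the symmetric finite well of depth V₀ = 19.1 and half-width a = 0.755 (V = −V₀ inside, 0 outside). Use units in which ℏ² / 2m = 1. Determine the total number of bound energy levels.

The dimensionless depth is z₀ = a√(2mV₀)/ℏ = 0.755 × √(19.10) = 3.300.
The even/odd transcendental equations gain one root per π/2 in z₀, giving N = 1 + ⌊2z₀/π⌋ = 1 + ⌊2.101⌋ = 3.

N = 3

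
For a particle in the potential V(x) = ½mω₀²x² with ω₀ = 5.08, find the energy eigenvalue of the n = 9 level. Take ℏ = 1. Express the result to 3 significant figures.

E = 48.3

Using E_n = (n + ½)ℏω₀: E_9 = 9.5 × 5.08 = 48.26.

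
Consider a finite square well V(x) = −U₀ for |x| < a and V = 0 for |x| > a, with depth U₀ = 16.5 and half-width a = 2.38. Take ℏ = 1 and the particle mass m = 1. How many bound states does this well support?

N = 9

Define the well-strength parameter z₀ = (a/ℏ)√(2mU₀) = 2.38 × √(2·1·16.5) = 13.67.
A new bound state (alternating even/odd) appears each time z₀ passes a multiple of π/2, so N = ⌊2z₀/π⌋ + 1 = ⌊8.704⌋ + 1 = 9.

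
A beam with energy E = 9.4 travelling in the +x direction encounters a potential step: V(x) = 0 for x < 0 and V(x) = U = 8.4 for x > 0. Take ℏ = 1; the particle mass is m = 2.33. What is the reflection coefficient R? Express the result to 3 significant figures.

R = 0.258

The wavenumbers are k₁ = √(2mE)/ℏ = 6.618 on the left and k₂ = √(2m(E − U))/ℏ = 2.159 on the right.
Matching ψ and ψ′ at x = 0 gives r = (k₁ − k₂)/(k₁ + k₂), so R = r² = 0.2582 and T = 1 − R = 0.7418.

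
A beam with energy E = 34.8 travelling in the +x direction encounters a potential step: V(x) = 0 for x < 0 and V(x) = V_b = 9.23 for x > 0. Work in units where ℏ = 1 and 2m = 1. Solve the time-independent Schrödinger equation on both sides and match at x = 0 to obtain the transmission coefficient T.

T = 0.994

On each side the TISE gives plane waves with k = √(2m(E − V))/ℏ: k₁ = √(2·½·34.8) = 5.899, k₂ = √(2·½·25.57) = 5.057.
Matching ψ and ψ′ at x = 0 gives r = (k₁ − k₂)/(k₁ + k₂), so R = r² = 0.005913 and T = 1 − R = 0.9941.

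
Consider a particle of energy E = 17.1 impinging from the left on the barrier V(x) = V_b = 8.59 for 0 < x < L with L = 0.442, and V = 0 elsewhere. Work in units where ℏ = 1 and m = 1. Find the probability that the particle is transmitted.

E > V_b: inside the barrier k₂ = √(2m(E − V_b))/ℏ = 4.126, k₂L = 1.823.
Matching at both interfaces gives T⁻¹ = 1 + V_b² sin²(k₂L) / [4E(E − V_b)] = 1.119, hence T = 0.894.

T = 0.894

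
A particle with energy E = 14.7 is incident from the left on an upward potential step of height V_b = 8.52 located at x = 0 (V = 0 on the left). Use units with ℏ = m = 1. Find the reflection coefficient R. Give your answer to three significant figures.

R = 0.0455

On each side the TISE gives plane waves with k = √(2m(E − V))/ℏ: k₁ = √(2·1·14.7) = 5.422, k₂ = √(2·1·6.18) = 3.516.
Matching ψ and ψ′ at x = 0 gives r = (k₁ − k₂)/(k₁ + k₂), so R = r² = 0.04550 and T = 1 − R = 0.9545.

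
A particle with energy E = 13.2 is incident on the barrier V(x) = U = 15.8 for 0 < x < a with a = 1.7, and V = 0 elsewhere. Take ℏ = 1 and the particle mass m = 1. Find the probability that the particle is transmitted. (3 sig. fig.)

E < U: inside the barrier ψ ∝ e^{±κx} with κ = √(2m(U − E))/ℏ = 2.280.
κa = 3.877, sinh(κa) = 24.12.
The exact tunnelling result is T⁻¹ = 1 + U² sinh²(κa) / [4E(U − E)] = 1059, so T = 0.000944.

T = 0.000944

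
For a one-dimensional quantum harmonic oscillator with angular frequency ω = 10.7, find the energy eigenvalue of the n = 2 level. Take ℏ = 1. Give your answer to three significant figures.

E = 26.8

The oscillator eigenvalues are E_n = ℏω(n + ½), so E_2 = 10.7 × 2.5 = 26.75.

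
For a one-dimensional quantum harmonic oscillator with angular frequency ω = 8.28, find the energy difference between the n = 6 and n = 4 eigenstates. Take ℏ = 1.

ΔE = 16.6

E_n = ℏω(n + ½), so ΔE = (6 − 4) ℏω = 2 × 8.28 = 16.56.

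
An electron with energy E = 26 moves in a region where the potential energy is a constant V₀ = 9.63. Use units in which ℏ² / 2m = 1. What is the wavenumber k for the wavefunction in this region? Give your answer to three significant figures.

With E > V₀ the solution is oscillatory, ψ ∝ e^{±ikx} with k = √(2m(E − V₀))/ℏ.
k = √(2 × 0.5 × 16.37) = 4.046.

k = 4.05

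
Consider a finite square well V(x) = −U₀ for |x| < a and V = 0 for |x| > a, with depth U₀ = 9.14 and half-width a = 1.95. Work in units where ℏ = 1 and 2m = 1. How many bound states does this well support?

Define the well-strength parameter z₀ = (a/ℏ)√(2mU₀) = 1.95 × √(2·0.5·9.14) = 5.895.
A new bound state (alternating even/odd) appears each time z₀ passes a multiple of π/2, so N = ⌊2z₀/π⌋ + 1 = ⌊3.753⌋ + 1 = 4.

N = 4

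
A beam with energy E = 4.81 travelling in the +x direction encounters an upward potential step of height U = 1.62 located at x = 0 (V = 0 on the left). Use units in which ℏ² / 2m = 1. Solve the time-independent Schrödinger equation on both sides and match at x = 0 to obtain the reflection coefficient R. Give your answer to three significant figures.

The wavenumbers are k₁ = √(2mE)/ℏ = 2.193 on the left and k₂ = √(2m(E − U))/ℏ = 1.786 on the right.
Matching ψ and ψ′ at x = 0 gives r = (k₁ − k₂)/(k₁ + k₂), so R = r² = 0.01047 and T = 1 − R = 0.9895.

R = 0.0105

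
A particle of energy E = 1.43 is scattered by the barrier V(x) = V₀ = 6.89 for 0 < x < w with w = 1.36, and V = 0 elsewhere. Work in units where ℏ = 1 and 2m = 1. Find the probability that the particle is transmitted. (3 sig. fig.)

Since E < V₀ the interior solution is evanescent with decay constant κ = √(2m(V₀ − E))/ℏ = 2.337.
κw = 3.178, sinh(κw) = 11.98.
The exact tunnelling result is T⁻¹ = 1 + V₀² sinh²(κw) / [4E(V₀ − E)] = 219.0, so T = 0.00457.

T = 0.00457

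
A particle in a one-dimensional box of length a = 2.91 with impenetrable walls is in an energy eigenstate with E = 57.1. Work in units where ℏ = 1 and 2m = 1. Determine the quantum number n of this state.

n = 7

For an infinite well E_n = n²π²ℏ²/(2ma²), so n = (a/πℏ)√(2mE).
n = (2.91/π) × √(2 × 0.5 × 57.1) = 6.999 → n = 7.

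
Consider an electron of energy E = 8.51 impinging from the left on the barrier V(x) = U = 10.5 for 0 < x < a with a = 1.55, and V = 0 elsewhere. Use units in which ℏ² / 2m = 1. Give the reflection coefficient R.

Since E < U the interior solution is evanescent with decay constant κ = √(2m(U − E))/ℏ = 1.411.
κa = 2.187, sinh(κa) = 4.396.
Matching ψ, ψ′ at both faces gives T = [1 + U² sinh²(κa) / (4E(U − E))]⁻¹ = 1/32.45 = 0.0308.
R = 1 − T = 0.969.

R = 0.969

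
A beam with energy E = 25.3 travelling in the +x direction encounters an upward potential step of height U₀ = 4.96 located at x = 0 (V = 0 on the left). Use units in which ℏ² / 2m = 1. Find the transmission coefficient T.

T = 0.997

The wavenumbers are k₁ = √(2mE)/ℏ = 5.030 on the left and k₂ = √(2m(E − U₀))/ℏ = 4.510 on the right.
Matching ψ and ψ′ at x = 0 gives r = (k₁ − k₂)/(k₁ + k₂), so R = r² = 0.002970 and T = 1 − R = 0.9970.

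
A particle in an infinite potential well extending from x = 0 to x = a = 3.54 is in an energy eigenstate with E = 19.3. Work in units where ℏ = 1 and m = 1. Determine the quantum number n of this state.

n = 7

For an infinite well E_n = n²π²ℏ²/(2ma²), so n = (a/πℏ)√(2mE).
n = (3.54/π) × √(2 × 1 × 19.3) = 7.001 → n = 7.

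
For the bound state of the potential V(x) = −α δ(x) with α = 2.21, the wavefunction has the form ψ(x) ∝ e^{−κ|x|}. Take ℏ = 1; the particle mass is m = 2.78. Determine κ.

Integrating the TISE across x = 0 gives the cusp condition ψ'(0⁺) − ψ'(0⁻) = −(2mα/ℏ²)ψ(0).
With ψ ∝ e^{−κ|x|} this yields −2κ = −2mα/ℏ², so κ = mα/ℏ² = 6.144.

κ = 6.14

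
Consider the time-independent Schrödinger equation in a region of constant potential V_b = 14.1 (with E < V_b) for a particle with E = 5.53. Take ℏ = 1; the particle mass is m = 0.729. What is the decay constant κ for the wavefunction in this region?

Since E < V_b the TISE in this region is ψ'' = κ²ψ with κ = √(2m(V_b − E))/ℏ.
κ = √(2 × 0.729 × 8.57) = 3.535.

κ = 3.53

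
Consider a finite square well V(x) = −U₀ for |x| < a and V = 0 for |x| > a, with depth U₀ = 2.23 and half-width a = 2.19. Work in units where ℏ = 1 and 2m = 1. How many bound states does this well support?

The dimensionless depth is z₀ = a√(2mU₀)/ℏ = 2.19 × √(2.230) = 3.270.
The even/odd transcendental equations gain one root per π/2 in z₀, giving N = 1 + ⌊2z₀/π⌋ = 1 + ⌊2.082⌋ = 3.

N = 3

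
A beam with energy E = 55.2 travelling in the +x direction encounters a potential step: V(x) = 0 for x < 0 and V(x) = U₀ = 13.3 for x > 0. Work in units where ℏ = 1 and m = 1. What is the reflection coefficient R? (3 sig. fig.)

R = 0.00473

On each side the TISE gives plane waves with k = √(2m(E − V))/ℏ: k₁ = √(2·1·55.2) = 10.51, k₂ = √(2·1·41.9) = 9.154.
Continuity of ψ and ψ′ at the step yields the reflection amplitude r = (k₁ − k₂)/(k₁ + k₂) = 0.06881; thus R = |r|² = 0.004735, T = 0.9953.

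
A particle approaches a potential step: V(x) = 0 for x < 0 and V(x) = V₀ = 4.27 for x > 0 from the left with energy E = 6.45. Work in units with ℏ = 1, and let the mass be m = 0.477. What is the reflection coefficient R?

R = 0.0701

On each side the TISE gives plane waves with k = √(2m(E − V))/ℏ: k₁ = √(2·0.477·6.45) = 2.481, k₂ = √(2·0.477·2.18) = 1.442.
Matching ψ and ψ′ at x = 0 gives r = (k₁ − k₂)/(k₁ + k₂), so R = r² = 0.07008 and T = 1 − R = 0.9299.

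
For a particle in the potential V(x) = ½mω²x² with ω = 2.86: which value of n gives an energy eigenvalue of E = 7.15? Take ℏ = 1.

n = 2

Invert E_n = (n + ½)ℏω: n = E/ℏω − ½ = 2.000, so n = 2.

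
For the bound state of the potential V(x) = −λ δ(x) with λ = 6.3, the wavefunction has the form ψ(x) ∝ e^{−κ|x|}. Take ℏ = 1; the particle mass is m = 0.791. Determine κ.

Integrate −(ℏ²/2m)ψ'' − λδ(x)ψ = Eψ from −ε to +ε: the ψ'' term gives ψ'(0⁺) − ψ'(0⁻) and the δ term gives −(2mλ/ℏ²)ψ(0).
With ψ ∝ e^{−κ|x|} this yields −2κ = −2mλ/ℏ², so κ = mλ/ℏ² = 4.983.

κ = 4.98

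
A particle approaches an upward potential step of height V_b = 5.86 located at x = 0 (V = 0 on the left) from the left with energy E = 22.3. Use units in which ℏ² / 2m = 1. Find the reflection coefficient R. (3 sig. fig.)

R = 0.00579

On each side the TISE gives plane waves with k = √(2m(E − V))/ℏ: k₁ = √(2·½·22.3) = 4.722, k₂ = √(2·½·16.44) = 4.055.
Continuity of ψ and ψ′ at the step yields the reflection amplitude r = (k₁ − k₂)/(k₁ + k₂) = 0.07607; thus R = |r|² = 0.005787, T = 0.9942.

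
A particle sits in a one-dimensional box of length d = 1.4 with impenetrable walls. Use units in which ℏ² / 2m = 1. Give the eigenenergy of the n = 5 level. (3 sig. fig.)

Requiring ψ(0) = ψ(d) = 0 quantises k = nπ/d, hence E_n = ℏ²k²/2m = n²π²ℏ²/(2md²).
E_5 = 5² × π² / (2 × 0.5 × 1.4²) = 125.9.

E = 126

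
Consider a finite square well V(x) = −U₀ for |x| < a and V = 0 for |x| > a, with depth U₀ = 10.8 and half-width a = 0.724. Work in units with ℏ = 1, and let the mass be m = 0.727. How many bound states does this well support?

N = 2

The dimensionless depth is z₀ = a√(2mU₀)/ℏ = 0.724 × √(15.70) = 2.869.
A new bound state (alternating even/odd) appears each time z₀ passes a multiple of π/2, so N = ⌊2z₀/π⌋ + 1 = ⌊1.826⌋ + 1 = 2.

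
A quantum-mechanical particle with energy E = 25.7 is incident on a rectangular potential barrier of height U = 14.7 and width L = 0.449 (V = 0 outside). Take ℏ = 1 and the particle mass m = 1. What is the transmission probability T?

T = 0.876

E > U: inside the barrier k₂ = √(2m(E − U))/ℏ = 4.690, k₂L = 2.106.
Matching at both interfaces gives T⁻¹ = 1 + U² sin²(k₂L) / [4E(E − U)] = 1.141, hence T = 0.876.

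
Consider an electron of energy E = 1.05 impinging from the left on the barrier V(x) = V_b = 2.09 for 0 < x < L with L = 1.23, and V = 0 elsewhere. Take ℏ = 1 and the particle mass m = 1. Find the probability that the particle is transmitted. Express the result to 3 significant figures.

E < V_b: inside the barrier ψ ∝ e^{±κx} with κ = √(2m(V_b − E))/ℏ = 1.442.
κL = 1.774, sinh(κL) = 2.862.
Matching ψ, ψ′ at both faces gives T = [1 + V_b² sinh²(κL) / (4E(V_b − E))]⁻¹ = 1/9.192 = 0.109.

T = 0.109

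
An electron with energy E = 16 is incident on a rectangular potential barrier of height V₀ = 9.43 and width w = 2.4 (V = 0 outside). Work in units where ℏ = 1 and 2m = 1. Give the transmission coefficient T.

Above the barrier the interior wavenumber is k₂ = √(2m(E − V₀))/ℏ = 2.563, giving phase k₂w = 6.152.
T = [1 + V₀² sin²(k₂w) / (4E(E − V₀))]⁻¹ = 1/1.004 = 0.996.

T = 0.996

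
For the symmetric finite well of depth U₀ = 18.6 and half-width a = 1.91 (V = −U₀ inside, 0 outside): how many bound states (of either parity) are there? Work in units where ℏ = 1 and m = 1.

Define the well-strength parameter z₀ = (a/ℏ)√(2mU₀) = 1.91 × √(2·1·18.6) = 11.65.
The even/odd transcendental equations gain one root per π/2 in z₀, giving N = 1 + ⌊2z₀/π⌋ = 1 + ⌊7.416⌋ = 8.

N = 8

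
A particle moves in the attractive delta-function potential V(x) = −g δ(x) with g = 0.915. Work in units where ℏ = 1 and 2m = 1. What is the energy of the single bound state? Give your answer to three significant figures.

E = -0.209

The bound state is ψ(x) = √κ e^{−κ|x|}. The derivative jump ψ'(0⁺) − ψ'(0⁻) = −(2mg/ℏ²)ψ(0) fixes κ = mg/ℏ² = 0.4575.
Then E = −ℏ²κ²/(2m) = −mg²/(2ℏ²) = -0.2093.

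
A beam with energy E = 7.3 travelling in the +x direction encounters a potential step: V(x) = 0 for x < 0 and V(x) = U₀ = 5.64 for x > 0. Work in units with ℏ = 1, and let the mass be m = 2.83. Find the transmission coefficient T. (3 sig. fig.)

The wavenumbers are k₁ = √(2mE)/ℏ = 6.428 on the left and k₂ = √(2m(E − U₀))/ℏ = 3.065 on the right.
Continuity of ψ and ψ′ at the step yields the reflection amplitude r = (k₁ − k₂)/(k₁ + k₂) = 0.3542; thus R = |r|² = 0.1255, T = 0.8745.

T = 0.875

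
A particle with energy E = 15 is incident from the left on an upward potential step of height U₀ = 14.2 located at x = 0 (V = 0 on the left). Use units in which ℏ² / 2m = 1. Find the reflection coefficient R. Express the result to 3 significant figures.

On each side the TISE gives plane waves with k = √(2m(E − V))/ℏ: k₁ = √(2·½·15) = 3.873, k₂ = √(2·½·0.8) = 0.8944.
Matching ψ and ψ′ at x = 0 gives r = (k₁ − k₂)/(k₁ + k₂), so R = r² = 0.3903 and T = 1 − R = 0.6097.

R = 0.390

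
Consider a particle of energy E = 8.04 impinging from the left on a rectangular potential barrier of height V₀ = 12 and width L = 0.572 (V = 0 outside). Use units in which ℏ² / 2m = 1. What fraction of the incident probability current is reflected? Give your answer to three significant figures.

R = 0.689

Since E < V₀ the interior solution is evanescent with decay constant κ = √(2m(V₀ − E))/ℏ = 1.990.
κL = 1.138, sinh(κL) = 1.400.
The exact tunnelling result is T⁻¹ = 1 + V₀² sinh²(κL) / [4E(V₀ − E)] = 3.218, so T = 0.311.
R = 1 − T = 0.689.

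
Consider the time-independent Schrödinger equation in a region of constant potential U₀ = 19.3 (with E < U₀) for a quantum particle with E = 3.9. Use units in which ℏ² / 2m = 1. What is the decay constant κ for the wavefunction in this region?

Since E < U₀ the TISE in this region is ψ'' = κ²ψ with κ = √(2m(U₀ − E))/ℏ.
κ = √(2 × 0.5 × 15.4) = 3.924.

κ = 3.92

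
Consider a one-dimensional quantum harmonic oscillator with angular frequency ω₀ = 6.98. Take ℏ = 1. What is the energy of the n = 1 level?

Using E_n = (n + ½)ℏω₀: E_1 = 1.5 × 6.98 = 10.47.

E = 10.5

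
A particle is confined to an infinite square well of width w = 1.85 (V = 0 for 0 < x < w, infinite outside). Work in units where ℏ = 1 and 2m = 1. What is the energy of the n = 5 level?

E = 72.1

Requiring ψ(0) = ψ(w) = 0 quantises k = nπ/w, hence E_n = ℏ²k²/2m = n²π²ℏ²/(2mw²).
E_5 = 5² × π² / (2 × 0.5 × 1.85²) = 72.09.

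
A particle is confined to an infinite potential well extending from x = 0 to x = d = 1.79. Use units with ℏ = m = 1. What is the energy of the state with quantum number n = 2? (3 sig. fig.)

E = 6.16

Requiring ψ(0) = ψ(d) = 0 quantises k = nπ/d, hence E_n = ℏ²k²/2m = n²π²ℏ²/(2md²).
E_2 = 2² × π² / (2 × 1 × 1.79²) = 6.161.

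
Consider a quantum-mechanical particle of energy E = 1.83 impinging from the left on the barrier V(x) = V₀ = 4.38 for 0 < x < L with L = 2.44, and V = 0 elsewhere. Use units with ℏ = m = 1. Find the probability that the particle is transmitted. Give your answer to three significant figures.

T = 0.0000637

Since E < V₀ the interior solution is evanescent with decay constant κ = √(2m(V₀ − E))/ℏ = 2.258.
κL = 5.510, sinh(κL) = 123.6.
The exact tunnelling result is T⁻¹ = 1 + V₀² sinh²(κL) / [4E(V₀ − E)] = 15700, so T = 0.0000637.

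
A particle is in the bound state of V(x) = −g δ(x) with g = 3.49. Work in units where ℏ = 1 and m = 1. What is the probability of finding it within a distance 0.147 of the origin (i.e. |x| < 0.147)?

The normalised bound state is ψ = √κ e^{−κ|x|} with κ = mg/ℏ² = 3.490.
P(|x| < d) = ∫_{−d}^{d} κ e^{−2κ|x|} dx = 1 − e^{−2κd} = 1 − e^{−1.026} = 0.6416.

P = 0.642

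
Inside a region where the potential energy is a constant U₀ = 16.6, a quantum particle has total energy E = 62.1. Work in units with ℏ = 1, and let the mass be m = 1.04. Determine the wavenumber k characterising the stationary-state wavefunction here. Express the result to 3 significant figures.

With E > U₀ the solution is oscillatory, ψ ∝ e^{±ikx} with k = √(2m(E − U₀))/ℏ.
k = √(2 × 1.04 × 45.5) = 9.728.

k = 9.73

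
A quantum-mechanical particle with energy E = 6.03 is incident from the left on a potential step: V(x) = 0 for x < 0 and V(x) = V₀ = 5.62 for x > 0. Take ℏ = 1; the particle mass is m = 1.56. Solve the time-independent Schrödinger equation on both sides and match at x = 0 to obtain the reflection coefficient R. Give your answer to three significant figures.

R = 0.344

On each side the TISE gives plane waves with k = √(2m(E − V))/ℏ: k₁ = √(2·1.56·6.03) = 4.337, k₂ = √(2·1.56·0.41) = 1.131.
Continuity of ψ and ψ′ at the step yields the reflection amplitude r = (k₁ − k₂)/(k₁ + k₂) = 0.5864; thus R = |r|² = 0.3438, T = 0.6562.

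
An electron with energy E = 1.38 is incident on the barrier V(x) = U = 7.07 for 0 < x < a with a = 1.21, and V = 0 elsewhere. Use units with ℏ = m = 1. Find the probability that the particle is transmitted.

T = 0.000716

Since E < U the interior solution is evanescent with decay constant κ = √(2m(U − E))/ℏ = 3.373.
κa = 4.082, sinh(κa) = 29.62.
The exact tunnelling result is T⁻¹ = 1 + U² sinh²(κa) / [4E(U − E)] = 1397, so T = 0.000716.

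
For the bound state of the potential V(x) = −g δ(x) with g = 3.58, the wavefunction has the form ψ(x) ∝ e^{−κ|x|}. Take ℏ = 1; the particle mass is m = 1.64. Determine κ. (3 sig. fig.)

Integrating the TISE across x = 0 gives the cusp condition ψ'(0⁺) − ψ'(0⁻) = −(2mg/ℏ²)ψ(0).
With ψ ∝ e^{−κ|x|} this yields −2κ = −2mg/ℏ², so κ = mg/ℏ² = 5.871.

κ = 5.87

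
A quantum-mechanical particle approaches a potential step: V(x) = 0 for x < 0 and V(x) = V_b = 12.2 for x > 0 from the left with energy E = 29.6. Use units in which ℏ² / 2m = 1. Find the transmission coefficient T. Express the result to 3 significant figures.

The wavenumbers are k₁ = √(2mE)/ℏ = 5.441 on the left and k₂ = √(2m(E − V_b))/ℏ = 4.171 on the right.
Continuity of ψ and ψ′ at the step yields the reflection amplitude r = (k₁ − k₂)/(k₁ + k₂) = 0.1321; thus R = |r|² = 0.01744, T = 0.9826.

T = 0.983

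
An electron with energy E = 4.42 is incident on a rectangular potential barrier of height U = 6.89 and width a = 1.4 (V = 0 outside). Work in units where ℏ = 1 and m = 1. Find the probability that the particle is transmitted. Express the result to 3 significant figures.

Since E < U the interior solution is evanescent with decay constant κ = √(2m(U − E))/ℏ = 2.223.
κa = 3.112, sinh(κa) = 11.21.
Matching ψ, ψ′ at both faces gives T = [1 + U² sinh²(κa) / (4E(U − E))]⁻¹ = 1/137.5 = 0.00727.

T = 0.00727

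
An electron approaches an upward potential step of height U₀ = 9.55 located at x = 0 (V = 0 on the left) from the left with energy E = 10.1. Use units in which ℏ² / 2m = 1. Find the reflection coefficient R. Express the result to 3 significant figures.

R = 0.386

The wavenumbers are k₁ = √(2mE)/ℏ = 3.178 on the left and k₂ = √(2m(E − U₀))/ℏ = 0.7416 on the right.
Continuity of ψ and ψ′ at the step yields the reflection amplitude r = (k₁ − k₂)/(k₁ + k₂) = 0.6216; thus R = |r|² = 0.3864, T = 0.6136.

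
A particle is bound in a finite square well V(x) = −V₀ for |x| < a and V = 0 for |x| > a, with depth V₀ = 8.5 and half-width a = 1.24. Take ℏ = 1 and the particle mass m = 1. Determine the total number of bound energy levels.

Define the well-strength parameter z₀ = (a/ℏ)√(2mV₀) = 1.24 × √(2·1·8.5) = 5.113.
The even/odd transcendental equations gain one root per π/2 in z₀, giving N = 1 + ⌊2z₀/π⌋ = 1 + ⌊3.255⌋ = 4.

N = 4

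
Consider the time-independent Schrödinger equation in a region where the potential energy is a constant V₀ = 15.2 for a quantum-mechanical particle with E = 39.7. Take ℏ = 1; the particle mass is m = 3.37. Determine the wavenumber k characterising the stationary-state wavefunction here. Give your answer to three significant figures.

With E > V₀ the solution is oscillatory, ψ ∝ e^{±ikx} with k = √(2m(E − V₀))/ℏ.
k = √(2 × 3.37 × 24.5) = 12.85.

k = 12.9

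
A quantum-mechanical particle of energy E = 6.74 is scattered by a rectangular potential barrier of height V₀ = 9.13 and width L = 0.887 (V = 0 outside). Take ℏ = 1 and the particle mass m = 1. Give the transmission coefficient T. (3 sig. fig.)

T = 0.0625

E < V₀: inside the barrier ψ ∝ e^{±κx} with κ = √(2m(V₀ − E))/ℏ = 2.186.
κL = 1.939, sinh(κL) = 3.405.
Matching ψ, ψ′ at both faces gives T = [1 + V₀² sinh²(κL) / (4E(V₀ − E))]⁻¹ = 1/16.00 = 0.0625.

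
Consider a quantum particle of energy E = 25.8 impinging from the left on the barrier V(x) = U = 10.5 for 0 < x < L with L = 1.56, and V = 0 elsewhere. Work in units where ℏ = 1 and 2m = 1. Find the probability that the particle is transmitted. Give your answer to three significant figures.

T = 0.998

E > U: inside the barrier k₂ = √(2m(E − U))/ℏ = 3.912, k₂L = 6.102.
Matching at both interfaces gives T⁻¹ = 1 + U² sin²(k₂L) / [4E(E − U)] = 1.002, hence T = 0.998.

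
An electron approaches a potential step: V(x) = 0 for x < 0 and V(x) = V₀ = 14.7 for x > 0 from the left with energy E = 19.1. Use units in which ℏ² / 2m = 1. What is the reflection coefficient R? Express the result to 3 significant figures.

The wavenumbers are k₁ = √(2mE)/ℏ = 4.370 on the left and k₂ = √(2m(E − V₀))/ℏ = 2.098 on the right.
Matching ψ and ψ′ at x = 0 gives r = (k₁ − k₂)/(k₁ + k₂), so R = r² = 0.1235 and T = 1 − R = 0.8765.

R = 0.123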